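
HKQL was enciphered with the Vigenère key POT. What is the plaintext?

Repeat the key across the ciphertext: POTP
H(7)−P(15): -8≡18 → S
K(10)−O(14): -4≡22 → W
Q(16)−T(19): -3≡23 → X
L(11)−P(15): -4≡22 → W

SWXW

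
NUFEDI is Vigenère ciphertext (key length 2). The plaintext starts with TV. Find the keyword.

UZ

Subtract each crib letter from the matching ciphertext letter (mod 26):
N(13)−T(19)=-6≡20 → U
U(20)−V(21)=-1≡25 → Z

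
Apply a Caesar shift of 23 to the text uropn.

u(20): 20+23=43≡17 → r
r(17): 17+23=40≡14 → o
o(14): 14+23=37≡11 → l
p(15): 15+23=38≡12 → m
n(13): 13+23=36≡10 → k

rolmk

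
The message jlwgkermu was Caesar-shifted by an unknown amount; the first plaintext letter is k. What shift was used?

25

From the crib: j(9)−k(10)=-1≡25, so the shift is 25.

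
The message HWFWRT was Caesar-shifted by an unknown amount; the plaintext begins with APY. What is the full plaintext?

APYPKM

From the crib: H(7)−A(0)=7, so the shift is 7.
Subtract 7 from each ciphertext letter:
H(7): 7−7=0 → A
W(22): 22−7=15 → P
F(5): 5−7=-2≡24 → Y
W(22): 22−7=15 → P
R(17): 17−7=10 → K
T(19): 19−7=12 → M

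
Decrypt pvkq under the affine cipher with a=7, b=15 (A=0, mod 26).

amdp

The inverse of 7 mod 26 is 15, since 7·15=105≡1. Apply D(y)=15·(y−15) mod 26:
p(15): 15·(15−15)=0 → a
v(21): 15·(21−15)=90≡12 → m
k(10): 15·(10−15)=-75≡3 → d
q(16): 15·(16−15)=15 → p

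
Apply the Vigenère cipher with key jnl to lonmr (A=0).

Repeat the key across the message: jnljn
l(11)+j(9): 20 → u
o(14)+n(13): 27≡1 → b
n(13)+l(11): 24 → y
m(12)+j(9): 21 → v
r(17)+n(13): 30≡4 → e

ubyve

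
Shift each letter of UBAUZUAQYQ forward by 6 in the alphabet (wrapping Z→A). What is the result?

U(20): 20+6=26≡0 → A
B(1): 1+6=7 → H
A(0): 0+6=6 → G
U(20): 20+6=26≡0 → A
Z(25): 25+6=31≡5 → F
U(20): 20+6=26≡0 → A
A(0): 0+6=6 → G
Q(16): 16+6=22 → W
Y(24): 24+6=30≡4 → E
Q(16): 16+6=22 → W

AHGAFAGWEW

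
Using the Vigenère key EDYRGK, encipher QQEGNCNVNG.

UTCXTMRYLX

Repeat the key across the message: EDYRGKEDYR
Q(16)+E(4): 20 → U
Q(16)+D(3): 19 → T
E(4)+Y(24): 28≡2 → C
G(6)+R(17): 23 → X
N(13)+G(6): 19 → T
C(2)+K(10): 12 → M
N(13)+E(4): 17 → R
V(21)+D(3): 24 → Y
N(13)+Y(24): 37≡11 → L
G(6)+R(17): 23 → X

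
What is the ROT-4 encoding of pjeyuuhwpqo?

tnicyylatus

p(15): 15+4=19 → t
j(9): 9+4=13 → n
e(4): 4+4=8 → i
y(24): 24+4=28≡2 → c
u(20): 20+4=24 → y
u(20): 20+4=24 → y
h(7): 7+4=11 → l
w(22): 22+4=26≡0 → a
p(15): 15+4=19 → t
q(16): 16+4=20 → u
o(14): 14+4=18 → s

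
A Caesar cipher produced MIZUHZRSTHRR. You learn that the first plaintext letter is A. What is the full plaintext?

From the crib: M(12)−A(0)=12, so the shift is 12.
Subtract 12 from each ciphertext letter:
M(12): 12−12=0 → A
I(8): 8−12=-4≡22 → W
Z(25): 25−12=13 → N
U(20): 20−12=8 → I
H(7): 7−12=-5≡21 → V
Z(25): 25−12=13 → N
R(17): 17−12=5 → F
S(18): 18−12=6 → G
T(19): 19−12=7 → H
H(7): 7−12=-5≡21 → V
R(17): 17−12=5 → F
R(17): 17−12=5 → F

AWNIVNFGHVFF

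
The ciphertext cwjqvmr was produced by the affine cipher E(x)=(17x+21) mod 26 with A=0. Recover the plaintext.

The inverse of 17 mod 26 is 23, since 17·23=391≡1. Apply D(y)=23·(y−21) mod 26:
c(2): 23·(2−21)=-437≡5 → f
w(22): 23·(22−21)=23 → x
j(9): 23·(9−21)=-276≡10 → k
q(16): 23·(16−21)=-115≡15 → p
v(21): 23·(21−21)=0 → a
m(12): 23·(12−21)=-207≡1 → b
r(17): 23·(17−21)=-92≡12 → m

fxkpabm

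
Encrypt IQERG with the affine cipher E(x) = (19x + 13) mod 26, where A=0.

JFLYX

I(8): 19·8+13=165≡9 → J
Q(16): 19·16+13=317≡5 → F
E(4): 19·4+13=89≡11 → L
R(17): 19·17+13=336≡24 → Y
G(6): 19·6+13=127≡23 → X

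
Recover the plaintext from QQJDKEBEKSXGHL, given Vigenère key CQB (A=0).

OAIBUDZOJQHFFV

Repeat the key across the ciphertext: CQBCQBCQBCQBCQ
Q(16)−C(2): 14 → O
Q(16)−Q(16): 0 → A
J(9)−B(1): 8 → I
D(3)−C(2): 1 → B
K(10)−Q(16): -6≡20 → U
E(4)−B(1): 3 → D
B(1)−C(2): -1≡25 → Z
E(4)−Q(16): -12≡14 → O
K(10)−B(1): 9 → J
S(18)−C(2): 16 → Q
X(23)−Q(16): 7 → H
G(6)−B(1): 5 → F
H(7)−C(2): 5 → F
L(11)−Q(16): -5≡21 → V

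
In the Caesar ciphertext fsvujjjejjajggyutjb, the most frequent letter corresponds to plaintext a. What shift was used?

9

The most frequent ciphertext letter is j (appears 7 times).
j is position 9; a is position 0.
Shift = 9.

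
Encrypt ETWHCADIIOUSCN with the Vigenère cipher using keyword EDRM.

IWNTGDUUMRLEGQ

Repeat the key across the message: EDRMEDRMEDRMED
E(4)+E(4): 8 → I
T(19)+D(3): 22 → W
W(22)+R(17): 39≡13 → N
H(7)+M(12): 19 → T
C(2)+E(4): 6 → G
A(0)+D(3): 3 → D
D(3)+R(17): 20 → U
I(8)+M(12): 20 → U
I(8)+E(4): 12 → M
O(14)+D(3): 17 → R
U(20)+R(17): 37≡11 → L
S(18)+M(12): 30≡4 → E
C(2)+E(4): 6 → G
N(13)+D(3): 16 → Q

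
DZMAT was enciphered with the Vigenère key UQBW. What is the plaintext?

JJLEZ

Repeat the key across the ciphertext: UQBWU
D(3)−U(20): -17≡9 → J
Z(25)−Q(16): 9 → J
M(12)−B(1): 11 → L
A(0)−W(22): -22≡4 → E
T(19)−U(20): -1≡25 → Z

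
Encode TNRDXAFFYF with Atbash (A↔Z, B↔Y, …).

T(19) → G(6)
N(13) → M(12)
R(17) → I(8)
D(3) → W(22)
X(23) → C(2)
A(0) → Z(25)
F(5) → U(20)
F(5) → U(20)
Y(24) → B(1)
F(5) → U(20)

GMIWCZUUBU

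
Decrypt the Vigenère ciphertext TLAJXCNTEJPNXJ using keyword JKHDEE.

KBTGTYEJXGLJOZ

Repeat the key across the ciphertext: JKHDEEJKHDEEJK
T(19)−J(9): 10 → K
L(11)−K(10): 1 → B
A(0)−H(7): -7≡19 → T
J(9)−D(3): 6 → G
X(23)−E(4): 19 → T
C(2)−E(4): -2≡24 → Y
N(13)−J(9): 4 → E
T(19)−K(10): 9 → J
E(4)−H(7): -3≡23 → X
J(9)−D(3): 6 → G
P(15)−E(4): 11 → L
N(13)−E(4): 9 → J
X(23)−J(9): 14 → O
J(9)−K(10): -1≡25 → Z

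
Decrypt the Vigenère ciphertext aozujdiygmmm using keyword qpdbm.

Repeat the key across the ciphertext: qpdbmqpdbmqp
a(0)−q(16): -16≡10 → k
o(14)−p(15): -1≡25 → z
z(25)−d(3): 22 → w
u(20)−b(1): 19 → t
j(9)−m(12): -3≡23 → x
d(3)−q(16): -13≡13 → n
i(8)−p(15): -7≡19 → t
y(24)−d(3): 21 → v
g(6)−b(1): 5 → f
m(12)−m(12): 0 → a
m(12)−q(16): -4≡22 → w
m(12)−p(15): -3≡23 → x

kzwtxntvfawx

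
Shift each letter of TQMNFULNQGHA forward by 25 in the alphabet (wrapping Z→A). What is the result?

T(19): 19+25=44≡18 → S
Q(16): 16+25=41≡15 → P
M(12): 12+25=37≡11 → L
N(13): 13+25=38≡12 → M
F(5): 5+25=30≡4 → E
U(20): 20+25=45≡19 → T
L(11): 11+25=36≡10 → K
N(13): 13+25=38≡12 → M
Q(16): 16+25=41≡15 → P
G(6): 6+25=31≡5 → F
H(7): 7+25=32≡6 → G
A(0): 0+25=25 → Z

SPLMETKMPFGZ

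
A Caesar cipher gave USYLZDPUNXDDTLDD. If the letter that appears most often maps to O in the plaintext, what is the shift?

15

The most frequent ciphertext letter is D (appears 5 times).
D is position 3; O is position 14.
Shift = -11≡15.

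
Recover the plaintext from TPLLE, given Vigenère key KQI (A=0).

JZDBO

Repeat the key across the ciphertext: KQIKQ
T(19)−K(10): 9 → J
P(15)−Q(16): -1≡25 → Z
L(11)−I(8): 3 → D
L(11)−K(10): 1 → B
E(4)−Q(16): -12≡14 → O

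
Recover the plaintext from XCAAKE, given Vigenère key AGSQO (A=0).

XWIKWE

Repeat the key across the ciphertext: AGSQOA
X(23)−A(0): 23 → X
C(2)−G(6): -4≡22 → W
A(0)−S(18): -18≡8 → I
A(0)−Q(16): -16≡10 → K
K(10)−O(14): -4≡22 → W
E(4)−A(0): 4 → E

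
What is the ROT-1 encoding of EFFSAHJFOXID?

E(4): 4+1=5 → F
F(5): 5+1=6 → G
F(5): 5+1=6 → G
S(18): 18+1=19 → T
A(0): 0+1=1 → B
H(7): 7+1=8 → I
J(9): 9+1=10 → K
F(5): 5+1=6 → G
O(14): 14+1=15 → P
X(23): 23+1=24 → Y
I(8): 8+1=9 → J
D(3): 3+1=4 → E

FGGTBIKGPYJE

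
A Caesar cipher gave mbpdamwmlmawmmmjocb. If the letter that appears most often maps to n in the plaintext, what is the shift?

The most frequent ciphertext letter is m (appears 7 times).
m is position 12; n is position 13.
Shift = -1≡25.

25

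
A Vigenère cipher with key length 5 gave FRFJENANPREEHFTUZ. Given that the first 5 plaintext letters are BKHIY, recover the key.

Subtract each crib letter from the matching ciphertext letter (mod 26):
F(5)−B(1)=4 → E
R(17)−K(10)=7 → H
F(5)−H(7)=-2≡24 → Y
J(9)−I(8)=1 → B
E(4)−Y(24)=-20≡6 → G

EHYBG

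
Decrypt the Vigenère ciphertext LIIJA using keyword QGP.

VCTTU

Repeat the key across the ciphertext: QGPQG
L(11)−Q(16): -5≡21 → V
I(8)−G(6): 2 → C
I(8)−P(15): -7≡19 → T
J(9)−Q(16): -7≡19 → T
A(0)−G(6): -6≡20 → U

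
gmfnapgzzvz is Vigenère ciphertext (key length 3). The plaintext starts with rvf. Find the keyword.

Subtract each crib letter from the matching ciphertext letter (mod 26):
g(6)−r(17)=-11≡15 → p
m(12)−v(21)=-9≡17 → r
f(5)−f(5)=0 → a

pra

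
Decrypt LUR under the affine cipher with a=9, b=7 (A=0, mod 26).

MNE

The inverse of 9 mod 26 is 3, since 9·3=27≡1. Apply D(y)=3·(y−7) mod 26:
L(11): 3·(11−7)=12 → M
U(20): 3·(20−7)=39≡13 → N
R(17): 3·(17−7)=30≡4 → E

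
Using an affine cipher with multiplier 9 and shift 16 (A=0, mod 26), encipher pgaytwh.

vsqyfgb

p(15): 9·15+16=151≡21 → v
g(6): 9·6+16=70≡18 → s
a(0): 9·0+16=16 → q
y(24): 9·24+16=232≡24 → y
t(19): 9·19+16=187≡5 → f
w(22): 9·22+16=214≡6 → g
h(7): 9·7+16=79≡1 → b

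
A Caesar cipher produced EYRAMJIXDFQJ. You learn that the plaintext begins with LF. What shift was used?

From the crib: E(4)−L(11)=-7≡19, so the shift is 19.

19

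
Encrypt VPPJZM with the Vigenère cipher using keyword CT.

XIRCBF

Repeat the key across the message: CTCTCT
V(21)+C(2): 23 → X
P(15)+T(19): 34≡8 → I
P(15)+C(2): 17 → R
J(9)+T(19): 28≡2 → C
Z(25)+C(2): 27≡1 → B
M(12)+T(19): 31≡5 → F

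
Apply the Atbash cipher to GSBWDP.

G(6) → T(19)
S(18) → H(7)
B(1) → Y(24)
W(22) → D(3)
D(3) → W(22)
P(15) → K(10)

THYDWK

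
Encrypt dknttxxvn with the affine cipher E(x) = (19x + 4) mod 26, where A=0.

jmrbbzznr

d(3): 19·3+4=61≡9 → j
k(10): 19·10+4=194≡12 → m
n(13): 19·13+4=251≡17 → r
t(19): 19·19+4=365≡1 → b
t(19): 19·19+4=365≡1 → b
x(23): 19·23+4=441≡25 → z
x(23): 19·23+4=441≡25 → z
v(21): 19·21+4=403≡13 → n
n(13): 19·13+4=251≡17 → r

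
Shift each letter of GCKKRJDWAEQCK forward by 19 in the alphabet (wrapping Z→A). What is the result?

ZVDDKCWPTXJVD

G(6): 6+19=25 → Z
C(2): 2+19=21 → V
K(10): 10+19=29≡3 → D
K(10): 10+19=29≡3 → D
R(17): 17+19=36≡10 → K
J(9): 9+19=28≡2 → C
D(3): 3+19=22 → W
W(22): 22+19=41≡15 → P
A(0): 0+19=19 → T
E(4): 4+19=23 → X
Q(16): 16+19=35≡9 → J
C(2): 2+19=21 → V
K(10): 10+19=29≡3 → D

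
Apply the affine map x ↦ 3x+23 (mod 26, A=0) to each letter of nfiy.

n(13): 3·13+23=62≡10 → k
f(5): 3·5+23=38≡12 → m
i(8): 3·8+23=47≡21 → v
y(24): 3·24+23=95≡17 → r

kmvr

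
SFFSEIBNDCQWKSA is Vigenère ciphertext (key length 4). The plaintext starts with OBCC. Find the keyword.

Subtract each crib letter from the matching ciphertext letter (mod 26):
S(18)−O(14)=4 → E
F(5)−B(1)=4 → E
F(5)−C(2)=3 → D
S(18)−C(2)=16 → Q

EEDQ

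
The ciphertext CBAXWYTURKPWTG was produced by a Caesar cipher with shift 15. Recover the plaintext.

NMLIHJEFCVAHER

C(2): 2−15=-13≡13 → N
B(1): 1−15=-14≡12 → M
A(0): 0−15=-15≡11 → L
X(23): 23−15=8 → I
W(22): 22−15=7 → H
Y(24): 24−15=9 → J
T(19): 19−15=4 → E
U(20): 20−15=5 → F
R(17): 17−15=2 → C
K(10): 10−15=-5≡21 → V
P(15): 15−15=0 → A
W(22): 22−15=7 → H
T(19): 19−15=4 → E
G(6): 6−15=-9≡17 → R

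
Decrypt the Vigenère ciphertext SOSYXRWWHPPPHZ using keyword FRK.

Repeat the key across the ciphertext: FRKFRKFRKFRKFR
S(18)−F(5): 13 → N
O(14)−R(17): -3≡23 → X
S(18)−K(10): 8 → I
Y(24)−F(5): 19 → T
X(23)−R(17): 6 → G
R(17)−K(10): 7 → H
W(22)−F(5): 17 → R
W(22)−R(17): 5 → F
H(7)−K(10): -3≡23 → X
P(15)−F(5): 10 → K
P(15)−R(17): -2≡24 → Y
P(15)−K(10): 5 → F
H(7)−F(5): 2 → C
Z(25)−R(17): 8 → I

NXITGHRFXKYFCI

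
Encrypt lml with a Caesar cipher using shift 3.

l(11): 11+3=14 → o
m(12): 12+3=15 → p
l(11): 11+3=14 → o

opo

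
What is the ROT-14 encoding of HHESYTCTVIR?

VVSGMHQHJWF

H(7): 7+14=21 → V
H(7): 7+14=21 → V
E(4): 4+14=18 → S
S(18): 18+14=32≡6 → G
Y(24): 24+14=38≡12 → M
T(19): 19+14=33≡7 → H
C(2): 2+14=16 → Q
T(19): 19+14=33≡7 → H
V(21): 21+14=35≡9 → J
I(8): 8+14=22 → W
R(17): 17+14=31≡5 → F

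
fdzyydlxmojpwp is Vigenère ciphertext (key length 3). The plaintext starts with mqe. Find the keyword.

tnv

Subtract each crib letter from the matching ciphertext letter (mod 26):
f(5)−m(12)=-7≡19 → t
d(3)−q(16)=-13≡13 → n
z(25)−e(4)=21 → v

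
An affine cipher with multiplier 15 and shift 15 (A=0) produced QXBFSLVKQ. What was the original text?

The inverse of 15 mod 26 is 7, since 15·7=105≡1. Apply D(y)=7·(y−15) mod 26:
Q(16): 7·(16−15)=7 → H
X(23): 7·(23−15)=56≡4 → E
B(1): 7·(1−15)=-98≡6 → G
F(5): 7·(5−15)=-70≡8 → I
S(18): 7·(18−15)=21 → V
L(11): 7·(11−15)=-28≡24 → Y
V(21): 7·(21−15)=42≡16 → Q
K(10): 7·(10−15)=-35≡17 → R
Q(16): 7·(16−15)=7 → H

HEGIVYQRH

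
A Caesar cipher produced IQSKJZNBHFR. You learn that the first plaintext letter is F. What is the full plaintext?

FNPHGWKYECO

From the crib: I(8)−F(5)=3, so the shift is 3.
Subtract 3 from each ciphertext letter:
I(8): 8−3=5 → F
Q(16): 16−3=13 → N
S(18): 18−3=15 → P
K(10): 10−3=7 → H
J(9): 9−3=6 → G
Z(25): 25−3=22 → W
N(13): 13−3=10 → K
B(1): 1−3=-2≡24 → Y
H(7): 7−3=4 → E
F(5): 5−3=2 → C
R(17): 17−3=14 → O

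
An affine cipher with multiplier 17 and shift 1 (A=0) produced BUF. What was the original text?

AVO

The inverse of 17 mod 26 is 23, since 17·23=391≡1. Apply D(y)=23·(y−1) mod 26:
B(1): 23·(1−1)=0 → A
U(20): 23·(20−1)=437≡21 → V
F(5): 23·(5−1)=92≡14 → O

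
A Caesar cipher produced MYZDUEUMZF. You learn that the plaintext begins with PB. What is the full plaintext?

PBCGXHXPCI

From the crib: M(12)−P(15)=-3≡23, so the shift is 23.
Subtract 23 from each ciphertext letter:
M(12): 12−23=-11≡15 → P
Y(24): 24−23=1 → B
Z(25): 25−23=2 → C
D(3): 3−23=-20≡6 → G
U(20): 20−23=-3≡23 → X
E(4): 4−23=-19≡7 → H
U(20): 20−23=-3≡23 → X
M(12): 12−23=-11≡15 → P
Z(25): 25−23=2 → C
F(5): 5−23=-18≡8 → I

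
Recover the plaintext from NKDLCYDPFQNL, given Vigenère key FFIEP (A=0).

Repeat the key across the ciphertext: FFIEPFFIEPFF
N(13)−F(5): 8 → I
K(10)−F(5): 5 → F
D(3)−I(8): -5≡21 → V
L(11)−E(4): 7 → H
C(2)−P(15): -13≡13 → N
Y(24)−F(5): 19 → T
D(3)−F(5): -2≡24 → Y
P(15)−I(8): 7 → H
F(5)−E(4): 1 → B
Q(16)−P(15): 1 → B
N(13)−F(5): 8 → I
L(11)−F(5): 6 → G

IFVHNTYHBBIG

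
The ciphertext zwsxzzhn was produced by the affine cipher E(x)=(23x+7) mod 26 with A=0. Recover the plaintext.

uvfmuuay

The inverse of 23 mod 26 is 17, since 23·17=391≡1. Apply D(y)=17·(y−7) mod 26:
z(25): 17·(25−7)=306≡20 → u
w(22): 17·(22−7)=255≡21 → v
s(18): 17·(18−7)=187≡5 → f
x(23): 17·(23−7)=272≡12 → m
z(25): 17·(25−7)=306≡20 → u
z(25): 17·(25−7)=306≡20 → u
h(7): 17·(7−7)=0 → a
n(13): 17·(13−7)=102≡24 → y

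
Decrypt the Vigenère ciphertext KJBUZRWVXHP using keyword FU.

FPWAUXRBSNK

Repeat the key across the ciphertext: FUFUFUFUFUF
K(10)−F(5): 5 → F
J(9)−U(20): -11≡15 → P
B(1)−F(5): -4≡22 → W
U(20)−U(20): 0 → A
Z(25)−F(5): 20 → U
R(17)−U(20): -3≡23 → X
W(22)−F(5): 17 → R
V(21)−U(20): 1 → B
X(23)−F(5): 18 → S
H(7)−U(20): -13≡13 → N
P(15)−F(5): 10 → K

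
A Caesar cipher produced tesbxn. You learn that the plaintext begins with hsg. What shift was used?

From the crib: t(19)−h(7)=12, so the shift is 12.

12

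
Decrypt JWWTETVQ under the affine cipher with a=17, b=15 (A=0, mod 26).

The inverse of 17 mod 26 is 23, since 17·23=391≡1. Apply D(y)=23·(y−15) mod 26:
J(9): 23·(9−15)=-138≡18 → S
W(22): 23·(22−15)=161≡5 → F
W(22): 23·(22−15)=161≡5 → F
T(19): 23·(19−15)=92≡14 → O
E(4): 23·(4−15)=-253≡7 → H
T(19): 23·(19−15)=92≡14 → O
V(21): 23·(21−15)=138≡8 → I
Q(16): 23·(16−15)=23 → X

SFFOHOIX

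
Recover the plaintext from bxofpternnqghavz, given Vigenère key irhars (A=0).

tghfybwagnzozjoz

Repeat the key across the ciphertext: irharsirharsirha
b(1)−i(8): -7≡19 → t
x(23)−r(17): 6 → g
o(14)−h(7): 7 → h
f(5)−a(0): 5 → f
p(15)−r(17): -2≡24 → y
t(19)−s(18): 1 → b
e(4)−i(8): -4≡22 → w
r(17)−r(17): 0 → a
n(13)−h(7): 6 → g
n(13)−a(0): 13 → n
q(16)−r(17): -1≡25 → z
g(6)−s(18): -12≡14 → o
h(7)−i(8): -1≡25 → z
a(0)−r(17): -17≡9 → j
v(21)−h(7): 14 → o
z(25)−a(0): 25 → z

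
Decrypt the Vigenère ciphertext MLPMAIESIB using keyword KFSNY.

Repeat the key across the ciphertext: KFSNYKFSNY
M(12)−K(10): 2 → C
L(11)−F(5): 6 → G
P(15)−S(18): -3≡23 → X
M(12)−N(13): -1≡25 → Z
A(0)−Y(24): -24≡2 → C
I(8)−K(10): -2≡24 → Y
E(4)−F(5): -1≡25 → Z
S(18)−S(18): 0 → A
I(8)−N(13): -5≡21 → V
B(1)−Y(24): -23≡3 → D

CGXZCYZAVD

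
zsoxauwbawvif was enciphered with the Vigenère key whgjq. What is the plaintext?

dliokypvrgzbz

Repeat the key across the ciphertext: whgjqwhgjqwhg
z(25)−w(22): 3 → d
s(18)−h(7): 11 → l
o(14)−g(6): 8 → i
x(23)−j(9): 14 → o
a(0)−q(16): -16≡10 → k
u(20)−w(22): -2≡24 → y
w(22)−h(7): 15 → p
b(1)−g(6): -5≡21 → v
a(0)−j(9): -9≡17 → r
w(22)−q(16): 6 → g
v(21)−w(22): -1≡25 → z
i(8)−h(7): 1 → b
f(5)−g(6): -1≡25 → z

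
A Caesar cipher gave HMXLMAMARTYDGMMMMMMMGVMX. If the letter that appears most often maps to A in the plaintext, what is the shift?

The most frequent ciphertext letter is M (appears 11 times).
M is position 12; A is position 0.
Shift = 12.

12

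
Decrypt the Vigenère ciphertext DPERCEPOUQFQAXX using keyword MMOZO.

Repeat the key across the ciphertext: MMOZOMMOZOMMOZO
D(3)−M(12): -9≡17 → R
P(15)−M(12): 3 → D
E(4)−O(14): -10≡16 → Q
R(17)−Z(25): -8≡18 → S
C(2)−O(14): -12≡14 → O
E(4)−M(12): -8≡18 → S
P(15)−M(12): 3 → D
O(14)−O(14): 0 → A
U(20)−Z(25): -5≡21 → V
Q(16)−O(14): 2 → C
F(5)−M(12): -7≡19 → T
Q(16)−M(12): 4 → E
A(0)−O(14): -14≡12 → M
X(23)−Z(25): -2≡24 → Y
X(23)−O(14): 9 → J

RDQSOSDAVCTEMYJ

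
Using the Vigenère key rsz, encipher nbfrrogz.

Repeat the key across the message: rszrszrs
n(13)+r(17): 30≡4 → e
b(1)+s(18): 19 → t
f(5)+z(25): 30≡4 → e
r(17)+r(17): 34≡8 → i
r(17)+s(18): 35≡9 → j
o(14)+z(25): 39≡13 → n
g(6)+r(17): 23 → x
z(25)+s(18): 43≡17 → r

eteijnxr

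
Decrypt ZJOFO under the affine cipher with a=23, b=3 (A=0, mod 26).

The inverse of 23 mod 26 is 17, since 23·17=391≡1. Apply D(y)=17·(y−3) mod 26:
Z(25): 17·(25−3)=374≡10 → K
J(9): 17·(9−3)=102≡24 → Y
O(14): 17·(14−3)=187≡5 → F
F(5): 17·(5−3)=34≡8 → I
O(14): 17·(14−3)=187≡5 → F

KYFIF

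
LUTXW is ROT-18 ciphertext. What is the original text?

TCBFE

L(11): 11−18=-7≡19 → T
U(20): 20−18=2 → C
T(19): 19−18=1 → B
X(23): 23−18=5 → F
W(22): 22−18=4 → E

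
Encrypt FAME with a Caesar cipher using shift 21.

AVHZ

F(5): 5+21=26≡0 → A
A(0): 0+21=21 → V
M(12): 12+21=33≡7 → H
E(4): 4+21=25 → Z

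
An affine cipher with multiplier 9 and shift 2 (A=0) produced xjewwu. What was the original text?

lvgiic

The inverse of 9 mod 26 is 3, since 9·3=27≡1. Apply D(y)=3·(y−2) mod 26:
x(23): 3·(23−2)=63≡11 → l
j(9): 3·(9−2)=21 → v
e(4): 3·(4−2)=6 → g
w(22): 3·(22−2)=60≡8 → i
w(22): 3·(22−2)=60≡8 → i
u(20): 3·(20−2)=54≡2 → c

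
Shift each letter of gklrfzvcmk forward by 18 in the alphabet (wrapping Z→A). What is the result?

ycdjxrnuec

g(6): 6+18=24 → y
k(10): 10+18=28≡2 → c
l(11): 11+18=29≡3 → d
r(17): 17+18=35≡9 → j
f(5): 5+18=23 → x
z(25): 25+18=43≡17 → r
v(21): 21+18=39≡13 → n
c(2): 2+18=20 → u
m(12): 12+18=30≡4 → e
k(10): 10+18=28≡2 → c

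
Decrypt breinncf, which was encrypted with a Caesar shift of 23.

b(1): 1−23=-22≡4 → e
r(17): 17−23=-6≡20 → u
e(4): 4−23=-19≡7 → h
i(8): 8−23=-15≡11 → l
n(13): 13−23=-10≡16 → q
n(13): 13−23=-10≡16 → q
c(2): 2−23=-21≡5 → f
f(5): 5−23=-18≡8 → i

euhlqqfi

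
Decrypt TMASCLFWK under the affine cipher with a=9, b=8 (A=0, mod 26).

The inverse of 9 mod 26 is 3, since 9·3=27≡1. Apply D(y)=3·(y−8) mod 26:
T(19): 3·(19−8)=33≡7 → H
M(12): 3·(12−8)=12 → M
A(0): 3·(0−8)=-24≡2 → C
S(18): 3·(18−8)=30≡4 → E
C(2): 3·(2−8)=-18≡8 → I
L(11): 3·(11−8)=9 → J
F(5): 3·(5−8)=-9≡17 → R
W(22): 3·(22−8)=42≡16 → Q
K(10): 3·(10−8)=6 → G

HMCEIJRQG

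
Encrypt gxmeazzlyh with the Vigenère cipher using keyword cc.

izogcbbnaj

Repeat the key across the message: cccccccccc
g(6)+c(2): 8 → i
x(23)+c(2): 25 → z
m(12)+c(2): 14 → o
e(4)+c(2): 6 → g
a(0)+c(2): 2 → c
z(25)+c(2): 27≡1 → b
z(25)+c(2): 27≡1 → b
l(11)+c(2): 13 → n
y(24)+c(2): 26≡0 → a
h(7)+c(2): 9 → j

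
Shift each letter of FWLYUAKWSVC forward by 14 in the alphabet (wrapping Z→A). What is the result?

TKZMIOYKGJQ

F(5): 5+14=19 → T
W(22): 22+14=36≡10 → K
L(11): 11+14=25 → Z
Y(24): 24+14=38≡12 → M
U(20): 20+14=34≡8 → I
A(0): 0+14=14 → O
K(10): 10+14=24 → Y
W(22): 22+14=36≡10 → K
S(18): 18+14=32≡6 → G
V(21): 21+14=35≡9 → J
C(2): 2+14=16 → Q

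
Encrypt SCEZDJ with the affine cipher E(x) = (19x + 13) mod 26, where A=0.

RZLUSC

S(18): 19·18+13=355≡17 → R
C(2): 19·2+13=51≡25 → Z
E(4): 19·4+13=89≡11 → L
Z(25): 19·25+13=488≡20 → U
D(3): 19·3+13=70≡18 → S
J(9): 19·9+13=184≡2 → C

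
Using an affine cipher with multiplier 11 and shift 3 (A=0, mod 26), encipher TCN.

EZQ

T(19): 11·19+3=212≡4 → E
C(2): 11·2+3=25 → Z
N(13): 11·13+3=146≡16 → Q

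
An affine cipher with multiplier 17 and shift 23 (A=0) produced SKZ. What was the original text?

PNU

The inverse of 17 mod 26 is 23, since 17·23=391≡1. Apply D(y)=23·(y−23) mod 26:
S(18): 23·(18−23)=-115≡15 → P
K(10): 23·(10−23)=-299≡13 → N
Z(25): 23·(25−23)=46≡20 → U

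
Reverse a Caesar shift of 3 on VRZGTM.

SOWDQJ

V(21): 21−3=18 → S
R(17): 17−3=14 → O
Z(25): 25−3=22 → W
G(6): 6−3=3 → D
T(19): 19−3=16 → Q
M(12): 12−3=9 → J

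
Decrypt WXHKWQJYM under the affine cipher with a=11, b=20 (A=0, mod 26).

The inverse of 11 mod 26 is 19, since 11·19=209≡1. Apply D(y)=19·(y−20) mod 26:
W(22): 19·(22−20)=38≡12 → M
X(23): 19·(23−20)=57≡5 → F
H(7): 19·(7−20)=-247≡13 → N
K(10): 19·(10−20)=-190≡18 → S
W(22): 19·(22−20)=38≡12 → M
Q(16): 19·(16−20)=-76≡2 → C
J(9): 19·(9−20)=-209≡25 → Z
Y(24): 19·(24−20)=76≡24 → Y
M(12): 19·(12−20)=-152≡4 → E

MFNSMCZYE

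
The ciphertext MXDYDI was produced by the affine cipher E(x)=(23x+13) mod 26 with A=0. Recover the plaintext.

JOMFMT

The inverse of 23 mod 26 is 17, since 23·17=391≡1. Apply D(y)=17·(y−13) mod 26:
M(12): 17·(12−13)=-17≡9 → J
X(23): 17·(23−13)=170≡14 → O
D(3): 17·(3−13)=-170≡12 → M
Y(24): 17·(24−13)=187≡5 → F
D(3): 17·(3−13)=-170≡12 → M
I(8): 17·(8−13)=-85≡19 → T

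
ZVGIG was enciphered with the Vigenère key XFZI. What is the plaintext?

Repeat the key across the ciphertext: XFZIX
Z(25)−X(23): 2 → C
V(21)−F(5): 16 → Q
G(6)−Z(25): -19≡7 → H
I(8)−I(8): 0 → A
G(6)−X(23): -17≡9 → J

CQHAJ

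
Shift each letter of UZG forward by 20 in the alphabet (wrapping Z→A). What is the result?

U(20): 20+20=40≡14 → O
Z(25): 25+20=45≡19 → T
G(6): 6+20=26≡0 → A

OTA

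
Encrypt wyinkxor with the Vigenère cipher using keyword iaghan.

eyoukkwr

Repeat the key across the message: iaghania
w(22)+i(8): 30≡4 → e
y(24)+a(0): 24 → y
i(8)+g(6): 14 → o
n(13)+h(7): 20 → u
k(10)+a(0): 10 → k
x(23)+n(13): 36≡10 → k
o(14)+i(8): 22 → w
r(17)+a(0): 17 → r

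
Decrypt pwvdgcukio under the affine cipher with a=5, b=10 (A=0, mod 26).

bsxjuocakg

The inverse of 5 mod 26 is 21, since 5·21=105≡1. Apply D(y)=21·(y−10) mod 26:
p(15): 21·(15−10)=105≡1 → b
w(22): 21·(22−10)=252≡18 → s
v(21): 21·(21−10)=231≡23 → x
d(3): 21·(3−10)=-147≡9 → j
g(6): 21·(6−10)=-84≡20 → u
c(2): 21·(2−10)=-168≡14 → o
u(20): 21·(20−10)=210≡2 → c
k(10): 21·(10−10)=0 → a
i(8): 21·(8−10)=-42≡10 → k
o(14): 21·(14−10)=84≡6 → g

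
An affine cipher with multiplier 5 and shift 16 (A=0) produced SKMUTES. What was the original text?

The inverse of 5 mod 26 is 21, since 5·21=105≡1. Apply D(y)=21·(y−16) mod 26:
S(18): 21·(18−16)=42≡16 → Q
K(10): 21·(10−16)=-126≡4 → E
M(12): 21·(12−16)=-84≡20 → U
U(20): 21·(20−16)=84≡6 → G
T(19): 21·(19−16)=63≡11 → L
E(4): 21·(4−16)=-252≡8 → I
S(18): 21·(18−16)=42≡16 → Q

QEUGLIQ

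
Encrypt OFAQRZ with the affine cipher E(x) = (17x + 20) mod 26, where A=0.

YBUGXD

O(14): 17·14+20=258≡24 → Y
F(5): 17·5+20=105≡1 → B
A(0): 17·0+20=20 → U
Q(16): 17·16+20=292≡6 → G
R(17): 17·17+20=309≡23 → X
Z(25): 17·25+20=445≡3 → D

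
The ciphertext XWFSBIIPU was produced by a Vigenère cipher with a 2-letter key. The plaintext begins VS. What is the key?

CE

Subtract each crib letter from the matching ciphertext letter (mod 26):
X(23)−V(21)=2 → C
W(22)−S(18)=4 → E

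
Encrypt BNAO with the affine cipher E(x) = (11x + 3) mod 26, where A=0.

OQDB

B(1): 11·1+3=14 → O
N(13): 11·13+3=146≡16 → Q
A(0): 11·0+3=3 → D
O(14): 11·14+3=157≡1 → B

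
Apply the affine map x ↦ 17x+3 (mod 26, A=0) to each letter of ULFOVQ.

FIKHWP

U(20): 17·20+3=343≡5 → F
L(11): 17·11+3=190≡8 → I
F(5): 17·5+3=88≡10 → K
O(14): 17·14+3=241≡7 → H
V(21): 17·21+3=360≡22 → W
Q(16): 17·16+3=275≡15 → P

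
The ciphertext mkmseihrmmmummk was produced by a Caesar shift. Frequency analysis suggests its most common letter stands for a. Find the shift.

12

The most frequent ciphertext letter is m (appears 7 times).
m is position 12; a is position 0.
Shift = 12.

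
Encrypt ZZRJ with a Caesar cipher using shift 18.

Z(25): 25+18=43≡17 → R
Z(25): 25+18=43≡17 → R
R(17): 17+18=35≡9 → J
J(9): 9+18=27≡1 → B

RRJB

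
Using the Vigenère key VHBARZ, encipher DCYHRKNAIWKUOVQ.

YJZHIJIHJWBTJCR

Repeat the key across the message: VHBARZVHBARZVHB
D(3)+V(21): 24 → Y
C(2)+H(7): 9 → J
Y(24)+B(1): 25 → Z
H(7)+A(0): 7 → H
R(17)+R(17): 34≡8 → I
K(10)+Z(25): 35≡9 → J
N(13)+V(21): 34≡8 → I
A(0)+H(7): 7 → H
I(8)+B(1): 9 → J
W(22)+A(0): 22 → W
K(10)+R(17): 27≡1 → B
U(20)+Z(25): 45≡19 → T
O(14)+V(21): 35≡9 → J
V(21)+H(7): 28≡2 → C
Q(16)+B(1): 17 → R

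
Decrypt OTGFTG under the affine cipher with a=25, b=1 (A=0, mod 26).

NIVWIV

The inverse of 25 mod 26 is 25, since 25·25=625≡1. Apply D(y)=25·(y−1) mod 26:
O(14): 25·(14−1)=325≡13 → N
T(19): 25·(19−1)=450≡8 → I
G(6): 25·(6−1)=125≡21 → V
F(5): 25·(5−1)=100≡22 → W
T(19): 25·(19−1)=450≡8 → I
G(6): 25·(6−1)=125≡21 → V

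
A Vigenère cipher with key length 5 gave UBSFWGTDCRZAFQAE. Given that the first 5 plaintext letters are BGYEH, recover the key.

Subtract each crib letter from the matching ciphertext letter (mod 26):
U(20)−B(1)=19 → T
B(1)−G(6)=-5≡21 → V
S(18)−Y(24)=-6≡20 → U
F(5)−E(4)=1 → B
W(22)−H(7)=15 → P

TVUBP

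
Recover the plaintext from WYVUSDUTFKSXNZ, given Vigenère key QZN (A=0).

Repeat the key across the ciphertext: QZNQZNQZNQZNQZ
W(22)−Q(16): 6 → G
Y(24)−Z(25): -1≡25 → Z
V(21)−N(13): 8 → I
U(20)−Q(16): 4 → E
S(18)−Z(25): -7≡19 → T
D(3)−N(13): -10≡16 → Q
U(20)−Q(16): 4 → E
T(19)−Z(25): -6≡20 → U
F(5)−N(13): -8≡18 → S
K(10)−Q(16): -6≡20 → U
S(18)−Z(25): -7≡19 → T
X(23)−N(13): 10 → K
N(13)−Q(16): -3≡23 → X
Z(25)−Z(25): 0 → A

GZIETQEUSUTKXA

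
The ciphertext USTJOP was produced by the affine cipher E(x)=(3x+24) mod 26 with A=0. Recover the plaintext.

The inverse of 3 mod 26 is 9, since 3·9=27≡1. Apply D(y)=9·(y−24) mod 26:
U(20): 9·(20−24)=-36≡16 → Q
S(18): 9·(18−24)=-54≡24 → Y
T(19): 9·(19−24)=-45≡7 → H
J(9): 9·(9−24)=-135≡21 → V
O(14): 9·(14−24)=-90≡14 → O
P(15): 9·(15−24)=-81≡23 → X

QYHVOX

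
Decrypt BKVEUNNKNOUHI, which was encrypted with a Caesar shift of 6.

B(1): 1−6=-5≡21 → V
K(10): 10−6=4 → E
V(21): 21−6=15 → P
E(4): 4−6=-2≡24 → Y
U(20): 20−6=14 → O
N(13): 13−6=7 → H
N(13): 13−6=7 → H
K(10): 10−6=4 → E
N(13): 13−6=7 → H
O(14): 14−6=8 → I
U(20): 20−6=14 → O
H(7): 7−6=1 → B
I(8): 8−6=2 → C

VEPYOHHEHIOBC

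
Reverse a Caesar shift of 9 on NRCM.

EITD

N(13): 13−9=4 → E
R(17): 17−9=8 → I
C(2): 2−9=-7≡19 → T
M(12): 12−9=3 → D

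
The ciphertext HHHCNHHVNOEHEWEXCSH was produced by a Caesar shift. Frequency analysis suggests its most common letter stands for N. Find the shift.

20

The most frequent ciphertext letter is H (appears 7 times).
H is position 7; N is position 13.
Shift = -6≡20.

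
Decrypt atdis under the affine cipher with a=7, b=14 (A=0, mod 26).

yxroi

The inverse of 7 mod 26 is 15, since 7·15=105≡1. Apply D(y)=15·(y−14) mod 26:
a(0): 15·(0−14)=-210≡24 → y
t(19): 15·(19−14)=75≡23 → x
d(3): 15·(3−14)=-165≡17 → r
i(8): 15·(8−14)=-90≡14 → o
s(18): 15·(18−14)=60≡8 → i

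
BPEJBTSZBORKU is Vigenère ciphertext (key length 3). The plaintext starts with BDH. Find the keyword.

AMX

Subtract each crib letter from the matching ciphertext letter (mod 26):
B(1)−B(1)=0 → A
P(15)−D(3)=12 → M
E(4)−H(7)=-3≡23 → X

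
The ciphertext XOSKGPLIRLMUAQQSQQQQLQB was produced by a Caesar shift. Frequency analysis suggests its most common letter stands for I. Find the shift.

8

The most frequent ciphertext letter is Q (appears 7 times).
Q is position 16; I is position 8.
Shift = 8.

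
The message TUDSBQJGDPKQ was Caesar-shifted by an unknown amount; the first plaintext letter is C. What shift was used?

17

From the crib: T(19)−C(2)=17, so the shift is 17.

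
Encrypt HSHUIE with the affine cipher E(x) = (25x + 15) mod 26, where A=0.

IXIVHL

H(7): 25·7+15=190≡8 → I
S(18): 25·18+15=465≡23 → X
H(7): 25·7+15=190≡8 → I
U(20): 25·20+15=515≡21 → V
I(8): 25·8+15=215≡7 → H
E(4): 25·4+15=115≡11 → L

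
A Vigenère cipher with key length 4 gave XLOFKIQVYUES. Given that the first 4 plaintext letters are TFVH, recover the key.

EGTY

Subtract each crib letter from the matching ciphertext letter (mod 26):
X(23)−T(19)=4 → E
L(11)−F(5)=6 → G
O(14)−V(21)=-7≡19 → T
F(5)−H(7)=-2≡24 → Y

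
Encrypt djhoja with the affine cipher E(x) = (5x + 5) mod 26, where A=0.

d(3): 5·3+5=20 → u
j(9): 5·9+5=50≡24 → y
h(7): 5·7+5=40≡14 → o
o(14): 5·14+5=75≡23 → x
j(9): 5·9+5=50≡24 → y
a(0): 5·0+5=5 → f

uyoxyf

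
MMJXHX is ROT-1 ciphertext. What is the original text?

M(12): 12−1=11 → L
M(12): 12−1=11 → L
J(9): 9−1=8 → I
X(23): 23−1=22 → W
H(7): 7−1=6 → G
X(23): 23−1=22 → W

LLIWGW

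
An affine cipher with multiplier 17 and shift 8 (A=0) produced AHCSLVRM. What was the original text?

YDSWRNZO

The inverse of 17 mod 26 is 23, since 17·23=391≡1. Apply D(y)=23·(y−8) mod 26:
A(0): 23·(0−8)=-184≡24 → Y
H(7): 23·(7−8)=-23≡3 → D
C(2): 23·(2−8)=-138≡18 → S
S(18): 23·(18−8)=230≡22 → W
L(11): 23·(11−8)=69≡17 → R
V(21): 23·(21−8)=299≡13 → N
R(17): 23·(17−8)=207≡25 → Z
M(12): 23·(12−8)=92≡14 → O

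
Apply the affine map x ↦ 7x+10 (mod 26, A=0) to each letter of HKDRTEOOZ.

H(7): 7·7+10=59≡7 → H
K(10): 7·10+10=80≡2 → C
D(3): 7·3+10=31≡5 → F
R(17): 7·17+10=129≡25 → Z
T(19): 7·19+10=143≡13 → N
E(4): 7·4+10=38≡12 → M
O(14): 7·14+10=108≡4 → E
O(14): 7·14+10=108≡4 → E
Z(25): 7·25+10=185≡3 → D

HCFZNMEED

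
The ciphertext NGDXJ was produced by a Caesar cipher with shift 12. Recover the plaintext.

BURLX

N(13): 13−12=1 → B
G(6): 6−12=-6≡20 → U
D(3): 3−12=-9≡17 → R
X(23): 23−12=11 → L
J(9): 9−12=-3≡23 → X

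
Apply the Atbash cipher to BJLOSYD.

B(1) → Y(24)
J(9) → Q(16)
L(11) → O(14)
O(14) → L(11)
S(18) → H(7)
Y(24) → B(1)
D(3) → W(22)

YQOLHBW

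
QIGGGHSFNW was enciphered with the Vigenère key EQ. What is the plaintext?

Repeat the key across the ciphertext: EQEQEQEQEQ
Q(16)−E(4): 12 → M
I(8)−Q(16): -8≡18 → S
G(6)−E(4): 2 → C
G(6)−Q(16): -10≡16 → Q
G(6)−E(4): 2 → C
H(7)−Q(16): -9≡17 → R
S(18)−E(4): 14 → O
F(5)−Q(16): -11≡15 → P
N(13)−E(4): 9 → J
W(22)−Q(16): 6 → G

MSCQCROPJG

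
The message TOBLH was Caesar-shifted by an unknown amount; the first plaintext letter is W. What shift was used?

23

From the crib: T(19)−W(22)=-3≡23, so the shift is 23.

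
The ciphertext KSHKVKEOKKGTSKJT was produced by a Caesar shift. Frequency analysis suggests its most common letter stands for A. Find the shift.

10

The most frequent ciphertext letter is K (appears 6 times).
K is position 10; A is position 0.
Shift = 10.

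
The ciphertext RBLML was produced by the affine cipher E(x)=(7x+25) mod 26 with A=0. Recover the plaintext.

The inverse of 7 mod 26 is 15, since 7·15=105≡1. Apply D(y)=15·(y−25) mod 26:
R(17): 15·(17−25)=-120≡10 → K
B(1): 15·(1−25)=-360≡4 → E
L(11): 15·(11−25)=-210≡24 → Y
M(12): 15·(12−25)=-195≡13 → N
L(11): 15·(11−25)=-210≡24 → Y

KEYNY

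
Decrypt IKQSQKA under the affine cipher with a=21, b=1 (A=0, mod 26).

JTXHXTV

The inverse of 21 mod 26 is 5, since 21·5=105≡1. Apply D(y)=5·(y−1) mod 26:
I(8): 5·(8−1)=35≡9 → J
K(10): 5·(10−1)=45≡19 → T
Q(16): 5·(16−1)=75≡23 → X
S(18): 5·(18−1)=85≡7 → H
Q(16): 5·(16−1)=75≡23 → X
K(10): 5·(10−1)=45≡19 → T
A(0): 5·(0−1)=-5≡21 → V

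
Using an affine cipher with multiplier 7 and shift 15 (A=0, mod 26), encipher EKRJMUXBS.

E(4): 7·4+15=43≡17 → R
K(10): 7·10+15=85≡7 → H
R(17): 7·17+15=134≡4 → E
J(9): 7·9+15=78≡0 → A
M(12): 7·12+15=99≡21 → V
U(20): 7·20+15=155≡25 → Z
X(23): 7·23+15=176≡20 → U
B(1): 7·1+15=22 → W
S(18): 7·18+15=141≡11 → L

RHEAVZUWL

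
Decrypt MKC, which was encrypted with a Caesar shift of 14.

M(12): 12−14=-2≡24 → Y
K(10): 10−14=-4≡22 → W
C(2): 2−14=-12≡14 → O

YWO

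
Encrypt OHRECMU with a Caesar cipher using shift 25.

O(14): 14+25=39≡13 → N
H(7): 7+25=32≡6 → G
R(17): 17+25=42≡16 → Q
E(4): 4+25=29≡3 → D
C(2): 2+25=27≡1 → B
M(12): 12+25=37≡11 → L
U(20): 20+25=45≡19 → T

NGQDBLT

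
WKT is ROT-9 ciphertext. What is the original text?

W(22): 22−9=13 → N
K(10): 10−9=1 → B
T(19): 19−9=10 → K

NBK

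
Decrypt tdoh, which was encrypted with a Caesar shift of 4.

pzkd

t(19): 19−4=15 → p
d(3): 3−4=-1≡25 → z
o(14): 14−4=10 → k
h(7): 7−4=3 → d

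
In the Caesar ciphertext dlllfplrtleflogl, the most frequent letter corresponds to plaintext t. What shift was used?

The most frequent ciphertext letter is l (appears 7 times).
l is position 11; t is position 19.
Shift = -8≡18.

18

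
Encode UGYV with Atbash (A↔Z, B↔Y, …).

FTBE

U(20) → F(5)
G(6) → T(19)
Y(24) → B(1)
V(21) → E(4)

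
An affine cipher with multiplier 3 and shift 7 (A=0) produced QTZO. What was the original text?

The inverse of 3 mod 26 is 9, since 3·9=27≡1. Apply D(y)=9·(y−7) mod 26:
Q(16): 9·(16−7)=81≡3 → D
T(19): 9·(19−7)=108≡4 → E
Z(25): 9·(25−7)=162≡6 → G
O(14): 9·(14−7)=63≡11 → L

DEGL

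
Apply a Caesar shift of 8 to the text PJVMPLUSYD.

XRDUXTCAGL

P(15): 15+8=23 → X
J(9): 9+8=17 → R
V(21): 21+8=29≡3 → D
M(12): 12+8=20 → U
P(15): 15+8=23 → X
L(11): 11+8=19 → T
U(20): 20+8=28≡2 → C
S(18): 18+8=26≡0 → A
Y(24): 24+8=32≡6 → G
D(3): 3+8=11 → L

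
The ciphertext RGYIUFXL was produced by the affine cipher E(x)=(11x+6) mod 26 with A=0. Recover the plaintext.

BAEMGHLR

The inverse of 11 mod 26 is 19, since 11·19=209≡1. Apply D(y)=19·(y−6) mod 26:
R(17): 19·(17−6)=209≡1 → B
G(6): 19·(6−6)=0 → A
Y(24): 19·(24−6)=342≡4 → E
I(8): 19·(8−6)=38≡12 → M
U(20): 19·(20−6)=266≡6 → G
F(5): 19·(5−6)=-19≡7 → H
X(23): 19·(23−6)=323≡11 → L
L(11): 19·(11−6)=95≡17 → R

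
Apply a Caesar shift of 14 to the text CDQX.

QREL

C(2): 2+14=16 → Q
D(3): 3+14=17 → R
Q(16): 16+14=30≡4 → E
X(23): 23+14=37≡11 → L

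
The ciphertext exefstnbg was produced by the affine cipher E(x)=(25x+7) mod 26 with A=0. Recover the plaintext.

The inverse of 25 mod 26 is 25, since 25·25=625≡1. Apply D(y)=25·(y−7) mod 26:
e(4): 25·(4−7)=-75≡3 → d
x(23): 25·(23−7)=400≡10 → k
e(4): 25·(4−7)=-75≡3 → d
f(5): 25·(5−7)=-50≡2 → c
s(18): 25·(18−7)=275≡15 → p
t(19): 25·(19−7)=300≡14 → o
n(13): 25·(13−7)=150≡20 → u
b(1): 25·(1−7)=-150≡6 → g
g(6): 25·(6−7)=-25≡1 → b

dkdcpougb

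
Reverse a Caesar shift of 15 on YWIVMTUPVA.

Y(24): 24−15=9 → J
W(22): 22−15=7 → H
I(8): 8−15=-7≡19 → T
V(21): 21−15=6 → G
M(12): 12−15=-3≡23 → X
T(19): 19−15=4 → E
U(20): 20−15=5 → F
P(15): 15−15=0 → A
V(21): 21−15=6 → G
A(0): 0−15=-15≡11 → L

JHTGXEFAGL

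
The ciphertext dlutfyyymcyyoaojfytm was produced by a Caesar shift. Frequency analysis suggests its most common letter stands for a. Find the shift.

24

The most frequent ciphertext letter is y (appears 6 times).
y is position 24; a is position 0.
Shift = 24.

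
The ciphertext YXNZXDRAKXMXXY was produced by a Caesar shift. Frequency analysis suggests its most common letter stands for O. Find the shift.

The most frequent ciphertext letter is X (appears 5 times).
X is position 23; O is position 14.
Shift = 9.

9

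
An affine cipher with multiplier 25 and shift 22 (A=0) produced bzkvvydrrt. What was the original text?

vxmbbytffd

The inverse of 25 mod 26 is 25, since 25·25=625≡1. Apply D(y)=25·(y−22) mod 26:
b(1): 25·(1−22)=-525≡21 → v
z(25): 25·(25−22)=75≡23 → x
k(10): 25·(10−22)=-300≡12 → m
v(21): 25·(21−22)=-25≡1 → b
v(21): 25·(21−22)=-25≡1 → b
y(24): 25·(24−22)=50≡24 → y
d(3): 25·(3−22)=-475≡19 → t
r(17): 25·(17−22)=-125≡5 → f
r(17): 25·(17−22)=-125≡5 → f
t(19): 25·(19−22)=-75≡3 → d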